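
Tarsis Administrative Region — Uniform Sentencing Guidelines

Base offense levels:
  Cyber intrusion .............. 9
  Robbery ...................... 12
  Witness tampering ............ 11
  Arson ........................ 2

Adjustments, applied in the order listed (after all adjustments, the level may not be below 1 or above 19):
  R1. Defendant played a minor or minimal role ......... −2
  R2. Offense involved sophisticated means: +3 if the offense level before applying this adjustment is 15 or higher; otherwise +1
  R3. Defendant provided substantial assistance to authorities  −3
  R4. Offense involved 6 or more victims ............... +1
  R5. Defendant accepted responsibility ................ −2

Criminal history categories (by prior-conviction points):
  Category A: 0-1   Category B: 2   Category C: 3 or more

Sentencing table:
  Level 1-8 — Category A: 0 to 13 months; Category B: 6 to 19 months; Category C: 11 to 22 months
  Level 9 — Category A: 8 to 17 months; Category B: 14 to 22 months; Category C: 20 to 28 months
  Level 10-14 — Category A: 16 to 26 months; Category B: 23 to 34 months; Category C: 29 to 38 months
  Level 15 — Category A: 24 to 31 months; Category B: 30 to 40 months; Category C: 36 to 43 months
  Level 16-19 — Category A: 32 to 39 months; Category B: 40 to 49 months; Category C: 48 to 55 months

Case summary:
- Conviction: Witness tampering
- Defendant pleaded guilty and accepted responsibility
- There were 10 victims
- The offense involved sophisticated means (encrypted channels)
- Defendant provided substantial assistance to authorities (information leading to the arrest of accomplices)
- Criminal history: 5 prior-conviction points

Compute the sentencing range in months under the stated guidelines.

11-22 months

Base offense level for witness tampering: 11.
R2 applies (level before this adjustment is 11 < 15, so +1): 11 + 1 = 12.
R3 applies: 12 − 3 = 9.
R4 applies: 9 + 1 = 10.
R5 applies: 10 − 2 = 8.
Final offense level: 8.
Criminal history: 5 prior points → Category C (3+).
Level 8 falls in the 1-8 band.
Grid: Level 1-8 × Category C = 11-22 months.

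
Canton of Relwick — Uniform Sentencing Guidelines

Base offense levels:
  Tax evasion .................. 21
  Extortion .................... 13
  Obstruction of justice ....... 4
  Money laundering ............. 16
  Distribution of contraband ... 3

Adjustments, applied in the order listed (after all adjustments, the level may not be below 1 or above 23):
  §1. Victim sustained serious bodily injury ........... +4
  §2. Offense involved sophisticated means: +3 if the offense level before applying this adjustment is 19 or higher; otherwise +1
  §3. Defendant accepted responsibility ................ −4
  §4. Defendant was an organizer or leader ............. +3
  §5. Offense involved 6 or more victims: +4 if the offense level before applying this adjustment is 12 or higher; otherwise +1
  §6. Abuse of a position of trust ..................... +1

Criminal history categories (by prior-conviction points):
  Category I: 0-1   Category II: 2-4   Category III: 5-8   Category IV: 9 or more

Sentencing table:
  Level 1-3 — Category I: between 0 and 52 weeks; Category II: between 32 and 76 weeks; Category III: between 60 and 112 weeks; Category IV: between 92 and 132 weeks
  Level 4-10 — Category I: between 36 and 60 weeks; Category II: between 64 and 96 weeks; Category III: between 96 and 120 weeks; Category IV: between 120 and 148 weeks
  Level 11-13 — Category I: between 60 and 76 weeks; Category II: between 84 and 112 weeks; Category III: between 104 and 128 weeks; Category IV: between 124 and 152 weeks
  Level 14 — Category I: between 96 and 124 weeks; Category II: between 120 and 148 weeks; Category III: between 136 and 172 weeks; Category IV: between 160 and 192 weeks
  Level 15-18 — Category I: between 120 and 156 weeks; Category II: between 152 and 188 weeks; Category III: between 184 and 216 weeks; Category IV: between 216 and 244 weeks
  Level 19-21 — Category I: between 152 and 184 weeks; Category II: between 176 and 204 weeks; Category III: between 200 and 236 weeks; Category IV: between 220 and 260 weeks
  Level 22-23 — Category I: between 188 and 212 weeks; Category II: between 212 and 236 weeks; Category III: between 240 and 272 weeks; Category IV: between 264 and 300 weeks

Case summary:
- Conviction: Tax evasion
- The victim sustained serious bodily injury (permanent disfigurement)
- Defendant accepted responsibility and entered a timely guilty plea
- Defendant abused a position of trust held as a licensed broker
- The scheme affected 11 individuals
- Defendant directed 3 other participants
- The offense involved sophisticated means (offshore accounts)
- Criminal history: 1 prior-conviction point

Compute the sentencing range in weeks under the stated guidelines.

188-212 weeks

Base offense level for tax evasion: 21.
§1 applies: 21 + 4 = 25.
§2 applies (level before this adjustment is 25 ≥ 19, so +3): 25 + 3 = 28.
§3 applies: 28 − 4 = 24.
§4 applies: 24 + 3 = 27.
§5 applies (level before this adjustment is 27 ≥ 12, so +4): 27 + 4 = 31.
§6 applies: 31 + 1 = 32.
Level 32 exceeds the maximum of 23; capped at 23.
Final offense level: 23.
Criminal history: 1 prior point → Category I (0-1).
Level 23 falls in the 22-23 band.
Grid: Level 22-23 × Category I = 188-212 weeks.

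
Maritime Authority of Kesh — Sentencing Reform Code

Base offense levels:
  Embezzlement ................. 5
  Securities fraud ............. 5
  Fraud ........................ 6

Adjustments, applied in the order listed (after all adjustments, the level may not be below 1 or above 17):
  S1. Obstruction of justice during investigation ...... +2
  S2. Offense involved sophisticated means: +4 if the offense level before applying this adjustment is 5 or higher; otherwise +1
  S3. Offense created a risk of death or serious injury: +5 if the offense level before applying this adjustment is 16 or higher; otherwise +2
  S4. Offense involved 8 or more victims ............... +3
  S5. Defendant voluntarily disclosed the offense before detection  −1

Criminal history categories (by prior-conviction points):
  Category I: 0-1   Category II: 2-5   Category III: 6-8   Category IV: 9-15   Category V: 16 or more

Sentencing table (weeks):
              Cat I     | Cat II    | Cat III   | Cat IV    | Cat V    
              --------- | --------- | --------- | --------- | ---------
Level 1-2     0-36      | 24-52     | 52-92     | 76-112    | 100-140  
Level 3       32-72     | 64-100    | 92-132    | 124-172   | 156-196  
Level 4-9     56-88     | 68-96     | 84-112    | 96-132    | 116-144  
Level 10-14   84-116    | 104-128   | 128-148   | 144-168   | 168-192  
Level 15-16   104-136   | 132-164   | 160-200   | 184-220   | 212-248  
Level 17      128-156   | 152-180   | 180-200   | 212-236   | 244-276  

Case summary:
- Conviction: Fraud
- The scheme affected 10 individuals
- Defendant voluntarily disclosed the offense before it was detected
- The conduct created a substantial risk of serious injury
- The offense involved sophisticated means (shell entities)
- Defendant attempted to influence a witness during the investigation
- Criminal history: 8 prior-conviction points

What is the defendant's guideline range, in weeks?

Base offense level for fraud: 6.
S1 applies: 6 + 2 = 8.
S2 applies (level before this adjustment is 8 ≥ 5, so +4): 8 + 4 = 12.
S3 applies (level before this adjustment is 12 < 16, so +2): 12 + 2 = 14.
S4 applies: 14 + 3 = 17.
S5 applies: 17 − 1 = 16.
Final offense level: 16.
Criminal history: 8 prior points → Category III (6-8).
Level 16 falls in the 15-16 band.
Grid: Level 15-16 × Category III = 160-200 weeks.

160-200 weeks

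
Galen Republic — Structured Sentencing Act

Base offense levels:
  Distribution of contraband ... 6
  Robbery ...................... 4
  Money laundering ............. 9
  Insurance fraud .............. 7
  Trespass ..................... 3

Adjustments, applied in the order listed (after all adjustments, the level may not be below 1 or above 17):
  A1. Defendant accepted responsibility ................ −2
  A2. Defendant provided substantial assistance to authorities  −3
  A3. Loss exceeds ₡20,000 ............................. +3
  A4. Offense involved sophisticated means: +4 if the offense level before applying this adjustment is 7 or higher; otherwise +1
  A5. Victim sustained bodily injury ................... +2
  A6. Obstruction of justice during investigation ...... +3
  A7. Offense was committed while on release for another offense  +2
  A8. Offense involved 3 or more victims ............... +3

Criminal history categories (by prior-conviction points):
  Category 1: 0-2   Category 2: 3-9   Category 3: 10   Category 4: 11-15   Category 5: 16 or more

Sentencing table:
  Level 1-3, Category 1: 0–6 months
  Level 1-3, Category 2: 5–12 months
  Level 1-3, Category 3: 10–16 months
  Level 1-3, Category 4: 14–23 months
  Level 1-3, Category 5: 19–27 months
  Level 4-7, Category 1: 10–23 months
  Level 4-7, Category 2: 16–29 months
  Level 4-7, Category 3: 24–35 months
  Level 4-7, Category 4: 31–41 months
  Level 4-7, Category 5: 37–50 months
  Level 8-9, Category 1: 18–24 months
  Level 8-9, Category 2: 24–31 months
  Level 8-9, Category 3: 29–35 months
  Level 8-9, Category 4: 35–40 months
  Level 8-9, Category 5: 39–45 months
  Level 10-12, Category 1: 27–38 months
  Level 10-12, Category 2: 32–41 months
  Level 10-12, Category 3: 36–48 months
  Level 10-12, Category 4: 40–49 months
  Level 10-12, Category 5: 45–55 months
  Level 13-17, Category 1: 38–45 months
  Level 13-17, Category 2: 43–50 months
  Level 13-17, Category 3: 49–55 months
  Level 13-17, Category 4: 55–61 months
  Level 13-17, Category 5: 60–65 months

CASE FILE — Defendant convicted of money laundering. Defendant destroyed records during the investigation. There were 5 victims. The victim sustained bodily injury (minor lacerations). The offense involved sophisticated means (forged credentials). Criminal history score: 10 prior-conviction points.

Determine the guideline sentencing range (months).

49-55 months

Base offense level for money laundering: 9.
A2 does not apply.
A3 does not apply.
A4 applies (level before this adjustment is 9 ≥ 7, so +4): 9 + 4 = 13.
A5 applies: 13 + 2 = 15.
A6 applies: 15 + 3 = 18.
A8 applies: 18 + 3 = 21.
Level 21 exceeds the maximum of 17; capped at 17.
Final offense level: 17.
Criminal history: 10 prior points → Category 3 (10).
Level 17 falls in the 13-17 band.
Grid: Level 13-17 × Category 3 = 49-55 months.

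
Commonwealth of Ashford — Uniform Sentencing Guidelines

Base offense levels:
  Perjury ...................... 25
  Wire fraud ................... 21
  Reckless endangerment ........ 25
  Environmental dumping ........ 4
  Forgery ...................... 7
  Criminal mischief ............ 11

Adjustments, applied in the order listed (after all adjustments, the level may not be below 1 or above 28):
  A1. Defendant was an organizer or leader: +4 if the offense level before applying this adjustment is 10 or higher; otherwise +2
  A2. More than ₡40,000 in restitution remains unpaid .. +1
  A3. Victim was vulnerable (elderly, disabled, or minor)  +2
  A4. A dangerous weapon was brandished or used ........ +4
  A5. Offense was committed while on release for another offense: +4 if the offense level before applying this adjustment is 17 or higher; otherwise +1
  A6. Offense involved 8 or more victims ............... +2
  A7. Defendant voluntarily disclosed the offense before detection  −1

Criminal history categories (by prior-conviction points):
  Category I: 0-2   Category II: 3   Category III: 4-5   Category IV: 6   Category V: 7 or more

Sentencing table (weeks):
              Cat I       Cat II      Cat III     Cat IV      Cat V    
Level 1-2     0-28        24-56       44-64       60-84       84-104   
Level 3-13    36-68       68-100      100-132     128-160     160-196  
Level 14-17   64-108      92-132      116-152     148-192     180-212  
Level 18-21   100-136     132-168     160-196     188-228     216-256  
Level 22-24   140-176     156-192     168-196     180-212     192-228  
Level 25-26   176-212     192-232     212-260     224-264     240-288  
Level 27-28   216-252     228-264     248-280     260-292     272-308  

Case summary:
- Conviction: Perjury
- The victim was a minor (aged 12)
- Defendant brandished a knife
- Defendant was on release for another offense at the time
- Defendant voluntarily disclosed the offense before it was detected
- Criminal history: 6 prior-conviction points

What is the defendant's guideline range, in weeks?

260-292 weeks

Base offense level for perjury: 25.
A1 does not apply.
A3 applies: 25 + 2 = 27.
A4 applies: 27 + 4 = 31.
A5 applies (level before this adjustment is 31 ≥ 17, so +4): 31 + 4 = 35.
A6 does not apply.
A7 applies: 35 − 1 = 34.
Level 34 exceeds the maximum of 28; capped at 28.
Final offense level: 28.
Criminal history: 6 prior points → Category IV (6).
Level 28 falls in the 27-28 band.
Grid: Level 27-28 × Category IV = 260-292 weeks.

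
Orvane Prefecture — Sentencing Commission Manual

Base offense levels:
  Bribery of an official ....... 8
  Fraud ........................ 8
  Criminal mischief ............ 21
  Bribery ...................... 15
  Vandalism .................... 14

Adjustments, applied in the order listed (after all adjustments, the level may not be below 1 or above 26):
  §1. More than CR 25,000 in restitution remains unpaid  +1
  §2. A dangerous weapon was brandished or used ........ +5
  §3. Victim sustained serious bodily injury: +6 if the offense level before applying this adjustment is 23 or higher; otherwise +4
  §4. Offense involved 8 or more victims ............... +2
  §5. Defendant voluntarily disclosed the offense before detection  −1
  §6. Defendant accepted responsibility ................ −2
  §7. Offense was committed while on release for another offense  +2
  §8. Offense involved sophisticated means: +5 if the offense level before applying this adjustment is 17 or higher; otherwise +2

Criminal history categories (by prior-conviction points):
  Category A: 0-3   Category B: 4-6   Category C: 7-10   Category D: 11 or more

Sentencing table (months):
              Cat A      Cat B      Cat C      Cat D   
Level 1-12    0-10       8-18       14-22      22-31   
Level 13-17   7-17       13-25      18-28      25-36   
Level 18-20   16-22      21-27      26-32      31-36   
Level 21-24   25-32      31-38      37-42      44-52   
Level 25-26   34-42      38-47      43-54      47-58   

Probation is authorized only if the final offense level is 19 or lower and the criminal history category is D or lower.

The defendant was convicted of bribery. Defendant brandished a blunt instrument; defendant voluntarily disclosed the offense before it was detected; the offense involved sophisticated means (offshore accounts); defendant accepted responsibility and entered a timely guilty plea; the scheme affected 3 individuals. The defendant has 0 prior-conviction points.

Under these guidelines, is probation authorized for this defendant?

Base offense level for bribery: 15.
§2 applies: 15 + 5 = 20.
§4 does not apply.
§5 applies: 20 − 1 = 19.
§6 applies: 19 − 2 = 17.
§7 does not apply.
§8 applies (level before this adjustment is 17 ≥ 17, so +5): 17 + 5 = 22.
Final offense level: 22.
Criminal history: 0 prior points → Category A (0-3).
Level 22 falls in the 21-24 band.
Grid: Level 21-24 × Category A = 25-32 months.
Probation check: level 22 > 19 and category A ≤ D → not eligible.

No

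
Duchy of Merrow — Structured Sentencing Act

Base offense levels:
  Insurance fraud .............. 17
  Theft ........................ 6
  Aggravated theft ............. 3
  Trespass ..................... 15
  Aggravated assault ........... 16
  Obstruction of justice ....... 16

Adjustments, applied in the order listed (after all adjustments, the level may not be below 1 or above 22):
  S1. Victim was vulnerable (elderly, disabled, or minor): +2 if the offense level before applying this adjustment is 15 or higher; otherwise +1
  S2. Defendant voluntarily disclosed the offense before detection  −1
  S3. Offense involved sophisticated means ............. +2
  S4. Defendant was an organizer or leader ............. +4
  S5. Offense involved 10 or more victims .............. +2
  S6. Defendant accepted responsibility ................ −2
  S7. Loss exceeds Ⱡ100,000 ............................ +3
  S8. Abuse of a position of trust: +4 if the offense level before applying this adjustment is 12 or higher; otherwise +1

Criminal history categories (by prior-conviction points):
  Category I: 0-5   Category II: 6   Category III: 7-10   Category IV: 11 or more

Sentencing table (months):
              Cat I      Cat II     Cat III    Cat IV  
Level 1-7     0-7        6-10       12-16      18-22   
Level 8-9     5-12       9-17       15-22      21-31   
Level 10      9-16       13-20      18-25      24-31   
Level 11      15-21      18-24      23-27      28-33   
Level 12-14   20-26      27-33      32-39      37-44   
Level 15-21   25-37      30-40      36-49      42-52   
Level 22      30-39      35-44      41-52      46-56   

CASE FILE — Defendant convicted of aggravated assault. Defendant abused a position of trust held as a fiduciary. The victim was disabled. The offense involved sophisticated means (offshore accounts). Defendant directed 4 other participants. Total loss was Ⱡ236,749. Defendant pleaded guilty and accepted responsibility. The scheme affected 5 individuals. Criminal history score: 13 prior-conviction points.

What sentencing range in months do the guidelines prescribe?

Base offense level for aggravated assault: 16.
S1 applies (level before this adjustment is 16 ≥ 15, so +2): 16 + 2 = 18.
S3 applies: 18 + 2 = 20.
S4 applies: 20 + 4 = 24.
S6 applies: 24 − 2 = 22.
S7 applies: 22 + 3 = 25.
S8 applies (level before this adjustment is 25 ≥ 12, so +4): 25 + 4 = 29.
Level 29 exceeds the maximum of 22; capped at 22.
Final offense level: 22.
Criminal history: 13 prior points → Category IV (11+).
Level 22 falls in the 22 band.
Grid: Level 22 × Category IV = 46-56 months.

46-56 months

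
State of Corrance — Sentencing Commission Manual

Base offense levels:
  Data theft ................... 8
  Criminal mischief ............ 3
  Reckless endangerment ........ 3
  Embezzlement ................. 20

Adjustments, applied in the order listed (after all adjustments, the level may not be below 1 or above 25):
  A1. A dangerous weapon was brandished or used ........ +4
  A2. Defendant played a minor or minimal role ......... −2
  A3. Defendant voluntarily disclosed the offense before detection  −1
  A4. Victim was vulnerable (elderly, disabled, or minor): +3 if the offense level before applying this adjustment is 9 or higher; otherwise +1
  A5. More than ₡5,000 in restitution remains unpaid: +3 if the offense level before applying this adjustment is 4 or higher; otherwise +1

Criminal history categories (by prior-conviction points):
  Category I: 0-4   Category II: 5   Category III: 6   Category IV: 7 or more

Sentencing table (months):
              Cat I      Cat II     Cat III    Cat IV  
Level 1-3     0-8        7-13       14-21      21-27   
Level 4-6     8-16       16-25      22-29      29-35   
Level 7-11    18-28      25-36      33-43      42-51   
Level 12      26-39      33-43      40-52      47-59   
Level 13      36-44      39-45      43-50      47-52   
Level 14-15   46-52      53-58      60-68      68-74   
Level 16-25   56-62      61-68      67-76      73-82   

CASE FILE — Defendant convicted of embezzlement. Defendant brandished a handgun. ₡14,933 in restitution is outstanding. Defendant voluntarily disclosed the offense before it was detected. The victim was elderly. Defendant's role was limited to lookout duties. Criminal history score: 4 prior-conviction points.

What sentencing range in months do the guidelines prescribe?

56-62 months

Base offense level for embezzlement: 20.
A1 applies: 20 + 4 = 24.
A2 applies: 24 − 2 = 22.
A3 applies: 22 − 1 = 21.
A4 applies (level before this adjustment is 21 ≥ 9, so +3): 21 + 3 = 24.
A5 applies (level before this adjustment is 24 ≥ 4, so +3): 24 + 3 = 27.
Level 27 exceeds the maximum of 25; capped at 25.
Final offense level: 25.
Criminal history: 4 prior points → Category I (0-4).
Level 25 falls in the 16-25 band.
Grid: Level 16-25 × Category I = 56-62 months.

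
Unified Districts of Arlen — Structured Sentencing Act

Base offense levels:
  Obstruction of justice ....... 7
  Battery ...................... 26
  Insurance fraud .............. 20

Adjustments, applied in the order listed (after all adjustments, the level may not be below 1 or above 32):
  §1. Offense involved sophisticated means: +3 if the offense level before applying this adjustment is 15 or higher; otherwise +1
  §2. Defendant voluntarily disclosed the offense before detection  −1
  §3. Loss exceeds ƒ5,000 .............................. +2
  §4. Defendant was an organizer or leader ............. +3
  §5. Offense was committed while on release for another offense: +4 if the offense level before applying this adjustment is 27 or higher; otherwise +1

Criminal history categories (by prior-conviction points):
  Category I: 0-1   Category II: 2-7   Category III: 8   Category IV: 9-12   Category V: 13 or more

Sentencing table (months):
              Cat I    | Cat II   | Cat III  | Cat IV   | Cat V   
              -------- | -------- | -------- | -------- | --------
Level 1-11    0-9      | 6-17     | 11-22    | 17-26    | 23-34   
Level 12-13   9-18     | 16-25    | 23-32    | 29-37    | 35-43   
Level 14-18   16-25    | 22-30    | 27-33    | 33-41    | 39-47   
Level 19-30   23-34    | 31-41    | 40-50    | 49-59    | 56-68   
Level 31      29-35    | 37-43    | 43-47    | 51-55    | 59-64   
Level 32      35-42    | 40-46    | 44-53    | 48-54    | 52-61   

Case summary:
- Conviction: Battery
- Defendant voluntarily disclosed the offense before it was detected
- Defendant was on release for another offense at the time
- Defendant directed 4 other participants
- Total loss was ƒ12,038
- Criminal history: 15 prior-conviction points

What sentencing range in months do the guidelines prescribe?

52-61 months

Base offense level for battery: 26.
§1 does not apply.
§2 applies: 26 − 1 = 25.
§3 applies: 25 + 2 = 27.
§4 applies: 27 + 3 = 30.
§5 applies (level before this adjustment is 30 ≥ 27, so +4): 30 + 4 = 34.
Level 34 exceeds the maximum of 32; capped at 32.
Final offense level: 32.
Criminal history: 15 prior points → Category V (13+).
Level 32 falls in the 32 band.
Grid: Level 32 × Category V = 52-61 months.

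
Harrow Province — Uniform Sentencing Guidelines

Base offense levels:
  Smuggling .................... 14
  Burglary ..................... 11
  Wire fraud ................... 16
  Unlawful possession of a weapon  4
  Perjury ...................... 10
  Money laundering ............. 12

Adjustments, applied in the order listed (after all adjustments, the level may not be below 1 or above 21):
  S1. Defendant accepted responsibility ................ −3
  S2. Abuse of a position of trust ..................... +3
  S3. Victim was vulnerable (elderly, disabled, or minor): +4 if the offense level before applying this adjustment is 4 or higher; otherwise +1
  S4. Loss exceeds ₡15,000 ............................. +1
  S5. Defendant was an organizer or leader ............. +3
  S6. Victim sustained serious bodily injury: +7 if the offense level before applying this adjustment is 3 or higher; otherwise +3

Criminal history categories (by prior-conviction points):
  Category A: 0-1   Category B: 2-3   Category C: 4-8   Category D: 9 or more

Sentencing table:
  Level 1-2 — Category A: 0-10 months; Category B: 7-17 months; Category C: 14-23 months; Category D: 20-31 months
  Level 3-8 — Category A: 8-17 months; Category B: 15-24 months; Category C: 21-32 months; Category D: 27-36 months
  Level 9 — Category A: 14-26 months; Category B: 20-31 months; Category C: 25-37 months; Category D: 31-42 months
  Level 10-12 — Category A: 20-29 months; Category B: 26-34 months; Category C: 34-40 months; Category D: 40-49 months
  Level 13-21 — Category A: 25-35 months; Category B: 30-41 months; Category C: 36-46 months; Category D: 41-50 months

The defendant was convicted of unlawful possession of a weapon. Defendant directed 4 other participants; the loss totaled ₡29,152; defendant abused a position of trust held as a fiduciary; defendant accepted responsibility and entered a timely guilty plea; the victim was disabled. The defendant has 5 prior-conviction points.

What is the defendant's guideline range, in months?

34-40 months

Base offense level for unlawful possession of a weapon: 4.
S1 applies: 4 − 3 = 1.
S2 applies: 1 + 3 = 4.
S3 applies (level before this adjustment is 4 ≥ 4, so +4): 4 + 4 = 8.
S4 applies: 8 + 1 = 9.
S5 applies: 9 + 3 = 12.
S6 does not apply.
Final offense level: 12.
Criminal history: 5 prior points → Category C (4-8).
Level 12 falls in the 10-12 band.
Grid: Level 10-12 × Category C = 34-40 months.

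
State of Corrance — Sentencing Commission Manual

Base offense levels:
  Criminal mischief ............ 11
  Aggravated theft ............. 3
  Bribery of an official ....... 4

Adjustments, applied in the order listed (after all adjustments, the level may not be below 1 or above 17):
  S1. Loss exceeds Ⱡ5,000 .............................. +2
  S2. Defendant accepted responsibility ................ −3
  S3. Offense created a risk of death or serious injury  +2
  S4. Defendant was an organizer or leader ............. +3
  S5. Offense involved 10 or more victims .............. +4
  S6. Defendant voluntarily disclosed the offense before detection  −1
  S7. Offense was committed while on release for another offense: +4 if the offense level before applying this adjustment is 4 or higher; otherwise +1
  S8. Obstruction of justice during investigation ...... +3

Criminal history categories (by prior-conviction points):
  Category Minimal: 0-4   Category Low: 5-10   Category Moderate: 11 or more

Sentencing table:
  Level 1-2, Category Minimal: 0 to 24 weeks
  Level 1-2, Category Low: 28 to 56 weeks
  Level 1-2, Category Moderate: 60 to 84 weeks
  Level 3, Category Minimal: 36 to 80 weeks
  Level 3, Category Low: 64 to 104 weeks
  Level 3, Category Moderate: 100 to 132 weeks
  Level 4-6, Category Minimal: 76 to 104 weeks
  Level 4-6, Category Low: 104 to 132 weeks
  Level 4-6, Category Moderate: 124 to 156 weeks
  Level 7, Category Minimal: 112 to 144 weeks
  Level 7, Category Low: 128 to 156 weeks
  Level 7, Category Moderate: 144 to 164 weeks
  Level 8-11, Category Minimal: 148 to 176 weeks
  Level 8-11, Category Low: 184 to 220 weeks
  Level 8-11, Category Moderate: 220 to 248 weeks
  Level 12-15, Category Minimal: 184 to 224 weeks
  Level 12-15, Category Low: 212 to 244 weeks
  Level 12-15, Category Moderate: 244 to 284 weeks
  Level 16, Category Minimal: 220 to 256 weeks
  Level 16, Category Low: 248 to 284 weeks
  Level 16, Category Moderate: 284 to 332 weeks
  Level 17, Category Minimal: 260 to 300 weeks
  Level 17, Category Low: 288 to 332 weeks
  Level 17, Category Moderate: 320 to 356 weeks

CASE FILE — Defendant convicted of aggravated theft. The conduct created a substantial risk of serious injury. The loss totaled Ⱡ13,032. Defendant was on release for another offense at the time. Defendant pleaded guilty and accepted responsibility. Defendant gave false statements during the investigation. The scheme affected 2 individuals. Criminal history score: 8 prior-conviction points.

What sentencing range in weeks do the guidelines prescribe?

184-220 weeks

Base offense level for aggravated theft: 3.
S1 applies: 3 + 2 = 5.
S2 applies: 5 − 3 = 2.
S3 applies: 2 + 2 = 4.
S5 does not apply.
S6 does not apply.
S7 applies (level before this adjustment is 4 ≥ 4, so +4): 4 + 4 = 8.
S8 applies: 8 + 3 = 11.
Final offense level: 11.
Criminal history: 8 prior points → Category Low (5-10).
Level 11 falls in the 8-11 band.
Grid: Level 8-11 × Category Low = 184-220 weeks.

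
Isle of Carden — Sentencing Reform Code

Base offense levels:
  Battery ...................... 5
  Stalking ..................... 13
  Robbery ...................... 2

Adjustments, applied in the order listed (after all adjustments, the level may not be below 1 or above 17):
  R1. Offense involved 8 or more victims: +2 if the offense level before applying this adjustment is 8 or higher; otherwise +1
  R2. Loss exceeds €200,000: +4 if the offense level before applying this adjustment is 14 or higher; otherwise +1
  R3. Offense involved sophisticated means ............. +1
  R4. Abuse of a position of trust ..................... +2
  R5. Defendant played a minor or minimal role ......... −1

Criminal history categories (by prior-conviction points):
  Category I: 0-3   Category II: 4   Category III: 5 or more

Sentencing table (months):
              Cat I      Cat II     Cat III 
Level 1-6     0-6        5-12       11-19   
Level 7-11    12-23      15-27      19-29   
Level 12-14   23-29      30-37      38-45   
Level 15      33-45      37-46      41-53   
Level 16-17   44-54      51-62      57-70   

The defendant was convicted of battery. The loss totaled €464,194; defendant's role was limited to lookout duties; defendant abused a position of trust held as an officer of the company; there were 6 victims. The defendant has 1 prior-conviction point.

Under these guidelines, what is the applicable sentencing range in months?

Base offense level for battery: 5.
R2 applies (level before this adjustment is 5 < 14, so +1): 5 + 1 = 6.
R3 does not apply.
R4 applies: 6 + 2 = 8.
R5 applies: 8 − 1 = 7.
Final offense level: 7.
Criminal history: 1 prior point → Category I (0-3).
Level 7 falls in the 7-11 band.
Grid: Level 7-11 × Category I = 12-23 months.

12-23 months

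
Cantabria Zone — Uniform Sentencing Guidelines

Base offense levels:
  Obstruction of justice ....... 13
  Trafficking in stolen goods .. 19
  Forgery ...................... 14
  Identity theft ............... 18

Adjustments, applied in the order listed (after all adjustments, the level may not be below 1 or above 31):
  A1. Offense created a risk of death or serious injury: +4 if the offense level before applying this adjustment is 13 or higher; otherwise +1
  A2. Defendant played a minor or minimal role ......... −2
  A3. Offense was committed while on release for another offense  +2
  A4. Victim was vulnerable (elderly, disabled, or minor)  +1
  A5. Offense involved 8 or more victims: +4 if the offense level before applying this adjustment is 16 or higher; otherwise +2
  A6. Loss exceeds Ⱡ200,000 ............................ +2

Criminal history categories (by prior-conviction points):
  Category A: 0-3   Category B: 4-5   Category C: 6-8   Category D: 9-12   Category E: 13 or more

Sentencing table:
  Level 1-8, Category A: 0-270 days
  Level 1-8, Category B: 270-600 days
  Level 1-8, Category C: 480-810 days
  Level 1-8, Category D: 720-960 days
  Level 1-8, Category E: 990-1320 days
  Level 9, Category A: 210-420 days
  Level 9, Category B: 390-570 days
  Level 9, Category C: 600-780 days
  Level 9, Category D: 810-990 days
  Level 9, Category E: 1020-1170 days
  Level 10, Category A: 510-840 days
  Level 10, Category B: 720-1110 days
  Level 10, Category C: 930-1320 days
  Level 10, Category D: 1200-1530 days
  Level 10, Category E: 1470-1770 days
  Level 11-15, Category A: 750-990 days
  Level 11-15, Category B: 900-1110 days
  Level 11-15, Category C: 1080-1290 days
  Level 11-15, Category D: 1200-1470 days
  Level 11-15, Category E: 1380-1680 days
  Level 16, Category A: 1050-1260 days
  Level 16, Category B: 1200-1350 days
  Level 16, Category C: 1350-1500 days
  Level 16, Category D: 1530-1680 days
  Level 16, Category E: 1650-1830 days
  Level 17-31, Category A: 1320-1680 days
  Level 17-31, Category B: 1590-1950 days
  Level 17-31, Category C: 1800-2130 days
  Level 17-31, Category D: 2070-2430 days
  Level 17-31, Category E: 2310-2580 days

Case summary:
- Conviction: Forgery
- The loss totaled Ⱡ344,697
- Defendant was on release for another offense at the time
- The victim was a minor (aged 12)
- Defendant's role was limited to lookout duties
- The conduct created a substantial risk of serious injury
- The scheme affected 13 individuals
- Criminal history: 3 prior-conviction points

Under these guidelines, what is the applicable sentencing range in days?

1320-1680 days

Base offense level for forgery: 14.
A1 applies (level before this adjustment is 14 ≥ 13, so +4): 14 + 4 = 18.
A2 applies: 18 − 2 = 16.
A3 applies: 16 + 2 = 18.
A4 applies: 18 + 1 = 19.
A5 applies (level before this adjustment is 19 ≥ 16, so +4): 19 + 4 = 23.
A6 applies: 23 + 2 = 25.
Final offense level: 25.
Criminal history: 3 prior points → Category A (0-3).
Level 25 falls in the 17-31 band.
Grid: Level 17-31 × Category A = 1320-1680 days.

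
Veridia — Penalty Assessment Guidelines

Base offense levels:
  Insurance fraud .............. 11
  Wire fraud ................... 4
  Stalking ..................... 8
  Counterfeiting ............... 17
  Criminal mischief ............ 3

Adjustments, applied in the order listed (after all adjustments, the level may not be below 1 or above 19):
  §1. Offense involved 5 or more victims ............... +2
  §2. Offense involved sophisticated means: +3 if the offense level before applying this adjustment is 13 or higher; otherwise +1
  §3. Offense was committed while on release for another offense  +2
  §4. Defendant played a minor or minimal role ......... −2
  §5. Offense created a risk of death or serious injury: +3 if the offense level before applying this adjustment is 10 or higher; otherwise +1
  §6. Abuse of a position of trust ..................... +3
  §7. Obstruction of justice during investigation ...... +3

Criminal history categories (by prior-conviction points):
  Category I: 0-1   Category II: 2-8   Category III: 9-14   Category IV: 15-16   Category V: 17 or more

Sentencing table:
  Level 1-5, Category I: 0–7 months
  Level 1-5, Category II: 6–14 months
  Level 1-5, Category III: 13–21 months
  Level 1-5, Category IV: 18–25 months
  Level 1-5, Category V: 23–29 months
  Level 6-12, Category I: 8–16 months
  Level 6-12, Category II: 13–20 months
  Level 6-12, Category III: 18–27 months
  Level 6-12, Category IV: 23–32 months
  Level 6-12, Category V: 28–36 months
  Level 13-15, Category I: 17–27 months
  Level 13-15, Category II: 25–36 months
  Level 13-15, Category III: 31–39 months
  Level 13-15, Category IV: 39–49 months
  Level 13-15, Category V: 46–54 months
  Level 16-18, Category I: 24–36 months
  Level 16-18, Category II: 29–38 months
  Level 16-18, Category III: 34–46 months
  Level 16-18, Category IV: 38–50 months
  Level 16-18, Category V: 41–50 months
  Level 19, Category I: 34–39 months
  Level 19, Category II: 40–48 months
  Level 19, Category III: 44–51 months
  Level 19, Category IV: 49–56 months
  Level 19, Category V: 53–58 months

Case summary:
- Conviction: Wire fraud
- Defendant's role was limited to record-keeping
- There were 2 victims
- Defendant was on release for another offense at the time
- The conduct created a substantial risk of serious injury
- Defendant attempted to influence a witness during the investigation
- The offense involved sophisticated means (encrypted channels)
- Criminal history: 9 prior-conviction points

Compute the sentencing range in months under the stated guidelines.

18-27 months

Base offense level for wire fraud: 4.
§1 does not apply.
§2 applies (level before this adjustment is 4 < 13, so +1): 4 + 1 = 5.
§3 applies: 5 + 2 = 7.
§4 applies: 7 − 2 = 5.
§5 applies (level before this adjustment is 5 < 10, so +1): 5 + 1 = 6.
§7 applies: 6 + 3 = 9.
Final offense level: 9.
Criminal history: 9 prior points → Category III (9-14).
Level 9 falls in the 6-12 band.
Grid: Level 6-12 × Category III = 18-27 months.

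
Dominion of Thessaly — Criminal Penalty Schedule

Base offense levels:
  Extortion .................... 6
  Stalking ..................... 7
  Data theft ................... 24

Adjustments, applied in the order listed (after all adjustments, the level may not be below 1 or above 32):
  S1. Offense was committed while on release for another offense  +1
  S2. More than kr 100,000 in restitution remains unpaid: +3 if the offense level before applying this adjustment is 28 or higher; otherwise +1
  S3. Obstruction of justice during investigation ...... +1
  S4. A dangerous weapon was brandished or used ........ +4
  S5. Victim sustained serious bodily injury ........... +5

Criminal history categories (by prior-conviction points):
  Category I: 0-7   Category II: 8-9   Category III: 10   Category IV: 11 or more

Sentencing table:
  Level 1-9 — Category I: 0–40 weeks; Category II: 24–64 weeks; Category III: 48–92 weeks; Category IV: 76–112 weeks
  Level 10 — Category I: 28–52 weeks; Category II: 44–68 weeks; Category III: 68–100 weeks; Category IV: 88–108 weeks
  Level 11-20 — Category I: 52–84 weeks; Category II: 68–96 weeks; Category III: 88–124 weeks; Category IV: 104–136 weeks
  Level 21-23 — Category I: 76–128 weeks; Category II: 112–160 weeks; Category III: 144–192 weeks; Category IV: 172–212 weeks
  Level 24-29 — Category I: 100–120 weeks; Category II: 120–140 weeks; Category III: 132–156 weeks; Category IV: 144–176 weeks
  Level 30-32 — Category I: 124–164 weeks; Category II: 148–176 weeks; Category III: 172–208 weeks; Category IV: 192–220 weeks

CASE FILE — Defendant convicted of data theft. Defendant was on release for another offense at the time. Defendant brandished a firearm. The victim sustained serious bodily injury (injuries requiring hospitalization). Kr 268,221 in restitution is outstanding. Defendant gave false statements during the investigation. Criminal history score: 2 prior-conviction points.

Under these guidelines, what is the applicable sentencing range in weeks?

Base offense level for data theft: 24.
S1 applies: 24 + 1 = 25.
S2 applies (level before this adjustment is 25 < 28, so +1): 25 + 1 = 26.
S3 applies: 26 + 1 = 27.
S4 applies: 27 + 4 = 31.
S5 applies: 31 + 5 = 36.
Level 36 exceeds the maximum of 32; capped at 32.
Final offense level: 32.
Criminal history: 2 prior points → Category I (0-7).
Level 32 falls in the 30-32 band.
Grid: Level 30-32 × Category I = 124-164 weeks.

124-164 weeks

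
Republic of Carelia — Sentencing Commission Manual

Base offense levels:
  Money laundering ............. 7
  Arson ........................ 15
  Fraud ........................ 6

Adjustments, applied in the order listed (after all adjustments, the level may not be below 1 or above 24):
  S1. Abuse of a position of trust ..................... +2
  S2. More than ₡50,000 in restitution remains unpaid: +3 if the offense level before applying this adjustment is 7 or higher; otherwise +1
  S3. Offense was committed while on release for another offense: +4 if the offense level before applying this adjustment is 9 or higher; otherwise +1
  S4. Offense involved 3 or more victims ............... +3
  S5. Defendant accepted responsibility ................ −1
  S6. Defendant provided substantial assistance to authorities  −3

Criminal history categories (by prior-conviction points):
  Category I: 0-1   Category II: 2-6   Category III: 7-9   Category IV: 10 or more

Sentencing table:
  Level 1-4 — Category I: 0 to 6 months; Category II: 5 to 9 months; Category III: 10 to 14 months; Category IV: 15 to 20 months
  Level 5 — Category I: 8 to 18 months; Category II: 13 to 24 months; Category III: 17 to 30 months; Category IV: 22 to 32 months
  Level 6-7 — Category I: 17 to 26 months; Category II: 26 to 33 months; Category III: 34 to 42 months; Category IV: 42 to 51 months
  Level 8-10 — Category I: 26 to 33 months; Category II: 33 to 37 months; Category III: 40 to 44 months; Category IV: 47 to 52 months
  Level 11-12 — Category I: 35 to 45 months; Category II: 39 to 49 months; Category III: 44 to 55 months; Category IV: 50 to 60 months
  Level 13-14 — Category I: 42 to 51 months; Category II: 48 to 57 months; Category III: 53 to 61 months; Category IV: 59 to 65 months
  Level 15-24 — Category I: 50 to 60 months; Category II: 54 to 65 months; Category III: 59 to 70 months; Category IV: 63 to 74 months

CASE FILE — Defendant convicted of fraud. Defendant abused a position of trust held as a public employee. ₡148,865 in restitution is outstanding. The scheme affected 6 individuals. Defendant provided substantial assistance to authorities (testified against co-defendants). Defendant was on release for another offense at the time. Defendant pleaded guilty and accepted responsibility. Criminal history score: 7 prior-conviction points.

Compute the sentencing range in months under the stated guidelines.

Base offense level for fraud: 6.
S1 applies: 6 + 2 = 8.
S2 applies (level before this adjustment is 8 ≥ 7, so +3): 8 + 3 = 11.
S3 applies (level before this adjustment is 11 ≥ 9, so +4): 11 + 4 = 15.
S4 applies: 15 + 3 = 18.
S5 applies: 18 − 1 = 17.
S6 applies: 17 − 3 = 14.
Final offense level: 14.
Criminal history: 7 prior points → Category III (7-9).
Level 14 falls in the 13-14 band.
Grid: Level 13-14 × Category III = 53-61 months.

53-61 months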